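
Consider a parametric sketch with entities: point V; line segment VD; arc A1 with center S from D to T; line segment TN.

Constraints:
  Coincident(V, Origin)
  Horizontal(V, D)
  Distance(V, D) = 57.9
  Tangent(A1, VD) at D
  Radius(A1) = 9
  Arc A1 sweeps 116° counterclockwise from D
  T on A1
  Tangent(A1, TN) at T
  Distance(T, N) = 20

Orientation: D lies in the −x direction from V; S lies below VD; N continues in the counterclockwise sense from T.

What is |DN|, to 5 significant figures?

30.929

V is at the origin; V and D share the same y with |VD| = 57.9 and D on the −x side, so D = (-57.900, 0.0000). A1 meets VD tangentially, so SD is at right angles to VD, so S = D + (0, -9) = (-57.900, -9.0000). On A1, D sits at bearing 90° from S; a 116° counterclockwise sweep puts T at bearing 206°, so T = S + 9.0·(cos 206°, sin 206°) = (-65.989, -12.945). The tangent condition forces ST to be normal to TN, so TN runs along (−sin 206°, cos 206°); with |TN| = 20.0, N = (-57.222, -30.921). Then |DN| = |N − D| = 30.929.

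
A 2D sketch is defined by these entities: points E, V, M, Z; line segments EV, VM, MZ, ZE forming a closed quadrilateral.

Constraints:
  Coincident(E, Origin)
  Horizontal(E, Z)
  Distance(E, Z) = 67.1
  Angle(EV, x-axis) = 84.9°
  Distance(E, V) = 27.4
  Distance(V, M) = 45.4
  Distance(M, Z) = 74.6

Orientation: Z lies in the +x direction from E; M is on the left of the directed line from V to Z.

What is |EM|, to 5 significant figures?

70.368

Checks: |VM| = 45.40 ✓; |MZ| = 74.60 ✓.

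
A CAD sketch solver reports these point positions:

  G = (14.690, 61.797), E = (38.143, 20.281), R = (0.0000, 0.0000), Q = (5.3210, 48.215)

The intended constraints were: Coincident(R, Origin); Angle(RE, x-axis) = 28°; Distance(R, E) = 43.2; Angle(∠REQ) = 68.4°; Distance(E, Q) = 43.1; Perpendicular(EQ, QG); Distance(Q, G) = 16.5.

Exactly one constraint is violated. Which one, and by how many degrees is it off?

Perpendicular(EQ, QG) — off by 5.80°.

R = (0.00, 0.00) ✓; RE at 28.00° ✓; |RE| = 43.20 ✓; ∠REQ = 68.40° ✓; |EQ| = 43.10 ✓; ∠(EQ, QG) = 84.20° ✗; |QG| = 16.50 ✓.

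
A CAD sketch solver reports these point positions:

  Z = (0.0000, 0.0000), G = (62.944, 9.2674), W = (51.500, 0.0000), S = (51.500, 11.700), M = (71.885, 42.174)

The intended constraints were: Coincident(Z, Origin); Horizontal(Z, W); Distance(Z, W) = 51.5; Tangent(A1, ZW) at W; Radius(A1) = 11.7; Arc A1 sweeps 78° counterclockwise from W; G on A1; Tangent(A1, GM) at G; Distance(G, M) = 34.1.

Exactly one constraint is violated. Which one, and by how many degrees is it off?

Tangent(A1, GM) at G — off by 3.20°.

Z = (0.00, 0.00) ✓; Z.y = 0.00, W.y = 0.00 ✓; |ZW| = 51.50 ✓; ∠(SW, WZ) = 90.00° ✓; |SW| = 11.70 ✓; bearing(S→G) − bearing(S→W) = 78.00° ✓; |SG| = 11.70 ✓; ∠(SG, GM) = 93.20° ✗; |GM| = 34.10 ✓.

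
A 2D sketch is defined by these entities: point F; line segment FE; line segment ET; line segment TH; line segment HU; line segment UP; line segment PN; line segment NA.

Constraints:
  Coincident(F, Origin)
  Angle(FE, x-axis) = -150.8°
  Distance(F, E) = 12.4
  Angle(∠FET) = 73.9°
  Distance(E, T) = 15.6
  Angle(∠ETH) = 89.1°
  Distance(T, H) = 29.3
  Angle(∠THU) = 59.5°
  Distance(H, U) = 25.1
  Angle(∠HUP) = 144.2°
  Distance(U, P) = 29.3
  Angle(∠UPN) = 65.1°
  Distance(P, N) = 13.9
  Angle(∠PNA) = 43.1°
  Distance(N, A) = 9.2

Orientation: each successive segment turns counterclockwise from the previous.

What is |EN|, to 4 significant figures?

10.94

F is at the origin; FE runs at -150.8° with length 12.4, so E = (-10.82, -6.049). ∠FET = 73.9° gives ET at -44.70° from the x-axis; with |ET| = 15.6, T = (0.2642, -17.02). ∠ETH = 89.1° gives TH at 46.20° from the x-axis; with |TH| = 29.3, H = (20.54, 4.125). ∠THU = 59.5° gives HU at 166.7° from the x-axis; with |HU| = 25.1, U = (-3.883, 9.899). ∠HUP = 144.2° gives UP at -157.5° from the x-axis; with |UP| = 29.3, P = (-30.95, -1.313). ∠UPN = 65.1° gives PN at -42.60° from the x-axis; with |PN| = 13.9, N = (-20.72, -10.72). Then |EN| = |N − E| = 10.94.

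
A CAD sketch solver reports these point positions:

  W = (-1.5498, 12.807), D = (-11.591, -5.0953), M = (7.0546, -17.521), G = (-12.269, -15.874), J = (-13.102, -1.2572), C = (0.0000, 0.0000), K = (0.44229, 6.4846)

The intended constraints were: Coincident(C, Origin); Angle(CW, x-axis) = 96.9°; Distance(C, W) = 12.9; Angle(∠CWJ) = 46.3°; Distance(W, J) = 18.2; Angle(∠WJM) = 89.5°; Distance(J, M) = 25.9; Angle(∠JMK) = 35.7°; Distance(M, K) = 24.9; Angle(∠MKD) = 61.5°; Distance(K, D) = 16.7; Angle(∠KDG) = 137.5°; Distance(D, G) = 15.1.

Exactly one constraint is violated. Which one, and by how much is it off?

Distance(D, G) = 15.1 — off by 4.30.

C = (0.00, 0.00) ✓; CW at 96.90° ✓; |CW| = 12.90 ✓; ∠CWJ = 46.30° ✓; |WJ| = 18.20 ✓; ∠WJM = 89.50° ✓; |JM| = 25.90 ✓; ∠JMK = 35.70° ✓; |MK| = 24.90 ✓; ∠MKD = 61.50° ✓; |KD| = 16.70 ✓; ∠KDG = 137.5° ✓; |DG| = 10.80 ✗.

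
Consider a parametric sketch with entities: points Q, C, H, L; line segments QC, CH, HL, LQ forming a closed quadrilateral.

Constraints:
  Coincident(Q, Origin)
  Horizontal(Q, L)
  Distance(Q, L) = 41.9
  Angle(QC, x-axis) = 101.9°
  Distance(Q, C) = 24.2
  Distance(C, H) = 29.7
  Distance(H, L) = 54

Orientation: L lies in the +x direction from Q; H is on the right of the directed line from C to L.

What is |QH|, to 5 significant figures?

12.945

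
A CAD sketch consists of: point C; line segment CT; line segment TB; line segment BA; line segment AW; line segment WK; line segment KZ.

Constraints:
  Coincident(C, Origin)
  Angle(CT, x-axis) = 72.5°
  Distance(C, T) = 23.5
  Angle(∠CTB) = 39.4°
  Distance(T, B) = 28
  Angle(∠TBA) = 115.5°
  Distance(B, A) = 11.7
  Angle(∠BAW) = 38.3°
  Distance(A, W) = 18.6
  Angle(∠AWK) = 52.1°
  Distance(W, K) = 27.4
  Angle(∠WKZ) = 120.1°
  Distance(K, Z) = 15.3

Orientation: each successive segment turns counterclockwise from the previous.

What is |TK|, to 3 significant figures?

42.1

C is at the origin; CT runs at 72.5° with length 23.5, so T = (7.07, 22.4). ∠CTB = 39.4° gives TB at -147° from the x-axis; with |TB| = 28.0, B = (-16.4, 7.12). ∠TBA = 115.5° gives BA at -82.4° from the x-axis; with |BA| = 11.7, A = (-14.8, -4.48). ∠BAW = 38.3° gives AW at 59.3° from the x-axis; with |AW| = 18.6, W = (-5.35, 11.5). ∠AWK = 52.1° gives WK at -173° from the x-axis; with |WK| = 27.4, K = (-32.5, 8.08). Then |TK| = |K − T| = 42.1.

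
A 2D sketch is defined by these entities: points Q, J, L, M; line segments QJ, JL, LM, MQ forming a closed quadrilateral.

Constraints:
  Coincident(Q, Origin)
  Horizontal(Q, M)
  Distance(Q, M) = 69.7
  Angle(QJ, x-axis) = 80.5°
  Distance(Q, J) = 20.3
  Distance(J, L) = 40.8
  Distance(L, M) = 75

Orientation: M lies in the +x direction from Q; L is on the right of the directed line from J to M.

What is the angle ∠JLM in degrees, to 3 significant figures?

66.0°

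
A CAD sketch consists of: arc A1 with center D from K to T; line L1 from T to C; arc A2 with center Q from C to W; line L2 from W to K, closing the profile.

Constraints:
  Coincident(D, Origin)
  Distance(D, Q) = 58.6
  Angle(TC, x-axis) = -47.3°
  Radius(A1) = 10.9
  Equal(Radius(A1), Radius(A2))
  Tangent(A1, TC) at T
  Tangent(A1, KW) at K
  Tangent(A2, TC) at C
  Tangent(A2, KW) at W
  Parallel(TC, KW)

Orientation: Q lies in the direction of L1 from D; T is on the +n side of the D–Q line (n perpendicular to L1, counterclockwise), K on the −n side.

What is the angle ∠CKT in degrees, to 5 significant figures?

69.594°

The slot axis is L1's direction at -47.3°, so u = (cos -47.3°, sin -47.3°) = (0.67816, -0.73491) and n = (−sin -47.3°, cos -47.3°) = (0.73491, 0.67816). D is at the origin and Q lies 58.6 along u from D, so Q = 58.6·u = (39.740, -43.066). Tangency of A1 to both parallel lines with radius 10.9 puts T and K at D ± 10.9·n: T = (8.0106, 7.3919), K = (-8.0106, -7.3919). Equal radii place C and W the same way about Q: C = Q + 10.9·n = (47.751, -35.674), W = Q − 10.9·n = (31.730, -50.458). Then cos ∠CKT = KC·KT / (|KC||KT|), giving 69.594°.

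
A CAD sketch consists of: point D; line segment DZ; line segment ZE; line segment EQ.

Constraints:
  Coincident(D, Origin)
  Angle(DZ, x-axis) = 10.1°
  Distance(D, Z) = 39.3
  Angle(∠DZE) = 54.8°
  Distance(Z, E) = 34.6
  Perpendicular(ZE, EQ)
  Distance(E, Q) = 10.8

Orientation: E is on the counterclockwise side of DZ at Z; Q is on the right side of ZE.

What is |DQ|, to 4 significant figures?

44.55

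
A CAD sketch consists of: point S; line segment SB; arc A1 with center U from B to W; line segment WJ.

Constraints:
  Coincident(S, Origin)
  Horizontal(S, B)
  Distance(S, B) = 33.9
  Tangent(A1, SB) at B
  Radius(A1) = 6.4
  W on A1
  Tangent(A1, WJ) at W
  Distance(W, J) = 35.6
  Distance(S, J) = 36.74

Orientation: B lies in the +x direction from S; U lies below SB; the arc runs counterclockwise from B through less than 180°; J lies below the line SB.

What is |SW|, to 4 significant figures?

28.45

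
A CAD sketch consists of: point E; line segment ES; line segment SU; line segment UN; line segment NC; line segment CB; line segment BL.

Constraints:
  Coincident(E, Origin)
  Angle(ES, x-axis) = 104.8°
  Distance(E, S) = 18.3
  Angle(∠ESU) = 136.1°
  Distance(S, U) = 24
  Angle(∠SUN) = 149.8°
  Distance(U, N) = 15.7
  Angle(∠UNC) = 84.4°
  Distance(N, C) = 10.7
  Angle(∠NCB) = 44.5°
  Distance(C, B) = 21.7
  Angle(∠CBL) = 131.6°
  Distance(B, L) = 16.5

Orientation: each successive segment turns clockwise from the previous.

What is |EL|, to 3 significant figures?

60.0

∠NCB = 44.5° gives CB at 160° from the x-axis; with |CB| = 21.7, B = (4.70, 44.6). ∠CBL = 131.6° gives BL at 111° from the x-axis; with |BL| = 16.5, L = (-1.27, 59.9). Then |EL| = |L − E| = 60.0.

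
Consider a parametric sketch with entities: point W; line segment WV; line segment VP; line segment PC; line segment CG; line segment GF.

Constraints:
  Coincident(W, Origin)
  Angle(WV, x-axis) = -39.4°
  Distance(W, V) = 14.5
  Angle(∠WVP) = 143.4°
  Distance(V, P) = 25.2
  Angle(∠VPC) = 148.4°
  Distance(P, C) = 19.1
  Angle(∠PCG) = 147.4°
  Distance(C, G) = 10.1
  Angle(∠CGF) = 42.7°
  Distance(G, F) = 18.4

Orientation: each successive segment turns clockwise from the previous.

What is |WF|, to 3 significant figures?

40.6

W is at the origin; WV runs at -39.4° with length 14.5, so V = (11.2, -9.20). ∠WVP = 143.4° gives VP at -76.0° from the x-axis; with |VP| = 25.2, P = (17.3, -33.7). ∠VPC = 148.4° gives PC at -108° from the x-axis; with |PC| = 19.1, C = (11.5, -51.9). ∠PCG = 147.4° gives CG at -140° from the x-axis; with |CG| = 10.1, G = (3.77, -58.3). ∠CGF = 42.7° gives GF at 82.5° from the x-axis; with |GF| = 18.4, F = (6.17, -40.1). Then |WF| = |F − W| = 40.6.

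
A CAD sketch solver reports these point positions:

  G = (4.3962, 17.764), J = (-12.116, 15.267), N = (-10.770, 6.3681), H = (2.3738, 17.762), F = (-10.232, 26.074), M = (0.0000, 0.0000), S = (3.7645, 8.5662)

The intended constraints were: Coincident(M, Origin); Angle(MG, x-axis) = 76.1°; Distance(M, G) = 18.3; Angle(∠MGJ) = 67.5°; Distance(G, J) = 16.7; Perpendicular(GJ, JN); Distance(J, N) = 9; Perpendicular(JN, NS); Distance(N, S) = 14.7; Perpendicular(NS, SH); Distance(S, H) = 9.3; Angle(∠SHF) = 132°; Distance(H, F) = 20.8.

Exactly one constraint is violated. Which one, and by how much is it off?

Distance(H, F) = 20.8 — off by 5.70.

M = (0.00, 0.00) ✓; MG at 76.10° ✓; |MG| = 18.30 ✓; ∠MGJ = 67.50° ✓; |GJ| = 16.70 ✓; ∠(GJ, JN) = 90.00° ✓; |JN| = 9.000 ✓; ∠(JN, NS) = 90.00° ✓; |NS| = 14.70 ✓; ∠(NS, SH) = 90.00° ✓; |SH| = 9.300 ✓; ∠SHF = 132.0° ✓; |HF| = 15.10 ✗.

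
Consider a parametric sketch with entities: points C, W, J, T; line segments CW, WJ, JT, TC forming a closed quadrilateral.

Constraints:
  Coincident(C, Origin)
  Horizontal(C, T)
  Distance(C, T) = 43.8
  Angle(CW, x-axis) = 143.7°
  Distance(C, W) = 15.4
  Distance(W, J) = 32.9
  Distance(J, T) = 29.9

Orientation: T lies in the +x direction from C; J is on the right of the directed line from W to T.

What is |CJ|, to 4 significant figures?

17.55

C is at the origin; CT is horizontal with |CT| = 43.8 and T in +x, so T = (43.8, 0). CW runs at 143.7° with |CW| = 15.4, so W = (-12.41, 9.117). J is determined by |WJ| = 32.9 and |JT| = 29.9 together: it lies at the intersection of circle(W, 32.9) and circle(T, 29.9). With |WT| = 56.95, the foot of the radical line on WT is 30.13 from W and the perpendicular offset is √(32.9² − 30.13²) = 13.22. Taking the right-of-WT solution: J = (15.21, -8.756).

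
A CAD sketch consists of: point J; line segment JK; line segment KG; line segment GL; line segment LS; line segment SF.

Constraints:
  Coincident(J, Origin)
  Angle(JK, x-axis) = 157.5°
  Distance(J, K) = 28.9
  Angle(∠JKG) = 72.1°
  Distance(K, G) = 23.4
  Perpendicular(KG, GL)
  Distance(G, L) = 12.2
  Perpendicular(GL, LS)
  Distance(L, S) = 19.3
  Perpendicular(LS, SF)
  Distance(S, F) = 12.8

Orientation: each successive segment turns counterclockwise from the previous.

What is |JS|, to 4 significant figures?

16.03

J is at the origin; JK runs at 157.5° with length 28.9, so K = (-26.70, 11.06). ∠JKG = 72.1° gives KG at -94.60° from the x-axis; with |KG| = 23.4, G = (-28.58, -12.27). The perpendicularity gives GL at right angles to KG, so GL runs at -4.600°; with |GL| = 12.2, L = (-16.42, -13.24). GL is perpendicular to LS, so LS runs at 85.40°; with |LS| = 19.3, S = (-14.87, 5.994). Then |JS| = |S − J| = 16.03.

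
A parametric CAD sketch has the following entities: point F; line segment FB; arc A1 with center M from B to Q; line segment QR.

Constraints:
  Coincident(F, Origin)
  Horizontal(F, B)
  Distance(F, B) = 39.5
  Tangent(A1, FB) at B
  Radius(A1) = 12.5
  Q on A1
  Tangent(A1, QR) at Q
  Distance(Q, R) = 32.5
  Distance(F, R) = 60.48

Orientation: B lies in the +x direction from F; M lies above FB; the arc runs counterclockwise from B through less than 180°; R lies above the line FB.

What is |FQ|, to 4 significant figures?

53.87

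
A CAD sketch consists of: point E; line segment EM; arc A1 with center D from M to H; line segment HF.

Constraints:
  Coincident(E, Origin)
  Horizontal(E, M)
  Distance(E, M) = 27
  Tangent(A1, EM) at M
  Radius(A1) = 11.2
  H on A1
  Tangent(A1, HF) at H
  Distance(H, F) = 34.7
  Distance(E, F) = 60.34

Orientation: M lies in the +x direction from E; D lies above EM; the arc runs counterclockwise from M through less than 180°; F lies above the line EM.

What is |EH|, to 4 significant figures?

39.65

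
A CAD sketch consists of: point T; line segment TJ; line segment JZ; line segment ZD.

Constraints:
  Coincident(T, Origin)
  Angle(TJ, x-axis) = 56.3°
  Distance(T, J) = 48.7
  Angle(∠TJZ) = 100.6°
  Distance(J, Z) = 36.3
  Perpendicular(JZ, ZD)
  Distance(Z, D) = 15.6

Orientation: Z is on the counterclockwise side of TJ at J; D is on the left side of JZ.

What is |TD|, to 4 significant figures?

55.58

∠TJZ = 100.6°, so JZ runs at 56.3° + (180° − 100.6°) = 135.7° from the x-axis; with |JZ| = 36.3, Z = J + 36.3·(cos 135.7°, sin 135.7°) = (1.041, 65.87). The perpendicularity gives ZD at right angles to JZ; with |ZD| = 15.6 on the left of JZ, D = Z + 15.6·(-0.6984, -0.7157) = (-9.854, 54.70). Then |TD| = |D − T| = 55.58.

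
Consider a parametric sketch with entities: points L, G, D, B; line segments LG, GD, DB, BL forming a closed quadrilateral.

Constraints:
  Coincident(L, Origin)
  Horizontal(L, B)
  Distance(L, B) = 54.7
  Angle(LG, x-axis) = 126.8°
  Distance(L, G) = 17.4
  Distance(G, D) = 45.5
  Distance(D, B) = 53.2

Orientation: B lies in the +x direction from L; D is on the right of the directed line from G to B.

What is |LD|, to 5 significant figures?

28.664

Checks: |LB| = 54.70 ✓; |LG| = 17.40 ✓; |GD| = 45.50 ✓; |DB| = 53.20 ✓.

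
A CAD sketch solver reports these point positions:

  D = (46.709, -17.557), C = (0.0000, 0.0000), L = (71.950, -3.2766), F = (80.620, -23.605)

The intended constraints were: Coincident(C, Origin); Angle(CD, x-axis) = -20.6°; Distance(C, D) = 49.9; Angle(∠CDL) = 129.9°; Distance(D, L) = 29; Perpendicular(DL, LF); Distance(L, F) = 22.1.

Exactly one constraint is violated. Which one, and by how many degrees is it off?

Perpendicular(DL, LF) — off by 6.40°.

C = (0.00, 0.00) ✓; CD at -20.60° ✓; |CD| = 49.90 ✓; ∠CDL = 129.9° ✓; |DL| = 29.00 ✓; ∠(DL, LF) = 96.40° ✗; |LF| = 22.10 ✓.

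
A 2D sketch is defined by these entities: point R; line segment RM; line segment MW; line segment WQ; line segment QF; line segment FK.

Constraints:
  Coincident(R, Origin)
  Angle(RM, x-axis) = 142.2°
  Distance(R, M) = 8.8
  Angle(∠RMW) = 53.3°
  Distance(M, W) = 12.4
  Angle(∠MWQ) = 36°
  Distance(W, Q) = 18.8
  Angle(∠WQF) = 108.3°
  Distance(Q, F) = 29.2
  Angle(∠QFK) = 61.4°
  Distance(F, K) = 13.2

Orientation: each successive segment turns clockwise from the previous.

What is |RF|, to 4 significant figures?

34.35

R is at the origin; RM runs at 142.2° with length 8.8, so M = (-6.953, 5.394). ∠RMW = 53.3° gives MW at 15.50° from the x-axis; with |MW| = 12.4, W = (4.996, 8.707). ∠MWQ = 36.0° gives WQ at -128.5° from the x-axis; with |WQ| = 18.8, Q = (-6.708, -6.006). ∠WQF = 108.3° gives QF at 159.8° from the x-axis; with |QF| = 29.2, F = (-34.11, 4.077). Then |RF| = |F − R| = 34.35.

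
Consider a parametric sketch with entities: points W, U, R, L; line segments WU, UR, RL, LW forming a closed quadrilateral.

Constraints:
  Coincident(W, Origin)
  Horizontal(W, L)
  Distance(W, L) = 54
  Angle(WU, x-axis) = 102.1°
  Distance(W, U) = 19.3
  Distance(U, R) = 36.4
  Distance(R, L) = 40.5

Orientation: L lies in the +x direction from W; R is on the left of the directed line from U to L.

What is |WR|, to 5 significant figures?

43.997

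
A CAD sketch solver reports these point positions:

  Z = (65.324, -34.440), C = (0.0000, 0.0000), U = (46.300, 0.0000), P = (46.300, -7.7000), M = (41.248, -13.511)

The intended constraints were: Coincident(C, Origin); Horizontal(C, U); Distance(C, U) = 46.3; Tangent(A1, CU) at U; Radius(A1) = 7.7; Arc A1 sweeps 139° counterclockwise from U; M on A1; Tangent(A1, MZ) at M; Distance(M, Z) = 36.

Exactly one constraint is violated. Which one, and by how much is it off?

Distance(M, Z) = 36 — off by 4.10.

C = (0.00, 0.00) ✓; C.y = 0.00, U.y = 0.00 ✓; |CU| = 46.30 ✓; ∠(PU, UC) = 90.00° ✓; |PU| = 7.700 ✓; bearing(P→M) − bearing(P→U) = 139.0° ✓; |PM| = 7.700 ✓; ∠(PM, MZ) = 90.00° ✓; |MZ| = 31.90 ✗.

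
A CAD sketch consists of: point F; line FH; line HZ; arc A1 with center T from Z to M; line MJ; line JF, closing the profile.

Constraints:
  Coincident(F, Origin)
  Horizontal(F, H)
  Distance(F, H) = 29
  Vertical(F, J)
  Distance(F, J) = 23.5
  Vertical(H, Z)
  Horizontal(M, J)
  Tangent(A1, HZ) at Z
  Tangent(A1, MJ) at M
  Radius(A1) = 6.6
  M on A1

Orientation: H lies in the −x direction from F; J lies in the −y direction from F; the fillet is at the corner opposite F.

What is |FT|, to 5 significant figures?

28.060

F is at the origin; FH is horizontal with |FH| = 29.0 and H on the −x side, so H = (-29.000, 0.0000). F and J share the same x with |FJ| = 23.5 and J on the −y side, so J = (0.0000, -23.500). The virtual corner opposite F is at (-29.000, -23.500). Tangency of A1 to HZ means the radius TZ is perpendicular to HZ and A1 meets MJ tangentially, so TM is at right angles to MJ, with radius 6.6, so the center T sits 6.6 in from both sides at T = (-22.400, -16.900). Then |FT| = |T − F| = 28.060.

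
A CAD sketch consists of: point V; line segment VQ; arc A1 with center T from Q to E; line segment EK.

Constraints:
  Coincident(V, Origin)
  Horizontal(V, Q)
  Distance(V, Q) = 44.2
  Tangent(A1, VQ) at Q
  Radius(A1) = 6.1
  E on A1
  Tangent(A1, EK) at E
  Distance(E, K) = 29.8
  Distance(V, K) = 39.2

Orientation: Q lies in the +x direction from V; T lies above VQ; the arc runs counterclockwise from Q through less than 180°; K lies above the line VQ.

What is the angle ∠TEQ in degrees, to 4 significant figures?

20.02°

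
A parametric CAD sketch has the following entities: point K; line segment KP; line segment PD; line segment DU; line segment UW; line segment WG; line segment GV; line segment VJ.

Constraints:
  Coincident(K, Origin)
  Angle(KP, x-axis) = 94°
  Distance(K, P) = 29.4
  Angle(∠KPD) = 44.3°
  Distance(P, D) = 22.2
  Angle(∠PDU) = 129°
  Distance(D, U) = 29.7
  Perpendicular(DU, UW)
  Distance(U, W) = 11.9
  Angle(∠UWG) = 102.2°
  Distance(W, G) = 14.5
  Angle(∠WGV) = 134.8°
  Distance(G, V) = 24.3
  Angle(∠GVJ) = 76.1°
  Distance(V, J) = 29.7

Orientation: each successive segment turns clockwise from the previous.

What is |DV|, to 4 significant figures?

5.151

K is at the origin; KP runs at 94.0° with length 29.4, so P = (-2.051, 29.33). ∠KPD = 44.3° gives PD at -41.70° from the x-axis; with |PD| = 22.2, D = (14.52, 14.56). ∠PDU = 129.0° gives DU at -92.70° from the x-axis; with |DU| = 29.7, U = (13.13, -15.11). DU ⟂ UW, so UW runs at 177.3°; with |UW| = 11.9, W = (1.239, -14.55). ∠UWG = 102.2° gives WG at 99.50° from the x-axis; with |WG| = 14.5, G = (-1.155, -0.2451). ∠WGV = 134.8° gives GV at 54.30° from the x-axis; with |GV| = 24.3, V = (13.03, 19.49). Then |DV| = |V − D| = 5.151.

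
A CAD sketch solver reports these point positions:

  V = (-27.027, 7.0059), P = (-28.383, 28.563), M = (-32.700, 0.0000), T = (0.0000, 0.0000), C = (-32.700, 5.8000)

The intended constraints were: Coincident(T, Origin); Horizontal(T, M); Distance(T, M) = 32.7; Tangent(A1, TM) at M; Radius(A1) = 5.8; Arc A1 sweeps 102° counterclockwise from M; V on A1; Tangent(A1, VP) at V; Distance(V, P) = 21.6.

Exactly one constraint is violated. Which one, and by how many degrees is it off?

Tangent(A1, VP) at V — off by 8.40°.

T = (0.00, 0.00) ✓; T.y = 0.00, M.y = 0.00 ✓; |TM| = 32.70 ✓; ∠(CM, MT) = 90.00° ✓; |CM| = 5.800 ✓; bearing(C→V) − bearing(C→M) = 102.0° ✓; |CV| = 5.800 ✓; ∠(CV, VP) = 98.40° ✗; |VP| = 21.60 ✓.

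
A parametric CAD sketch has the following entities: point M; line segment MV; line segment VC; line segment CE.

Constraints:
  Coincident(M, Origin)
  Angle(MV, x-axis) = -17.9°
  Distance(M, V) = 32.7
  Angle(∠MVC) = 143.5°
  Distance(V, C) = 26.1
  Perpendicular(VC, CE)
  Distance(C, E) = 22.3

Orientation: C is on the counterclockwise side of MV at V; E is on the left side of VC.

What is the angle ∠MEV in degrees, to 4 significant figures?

37.40°

M is at the origin; MV runs at -17.9° with length 32.7, so V = 32.7·(cos -17.9°, sin -17.9°) = (31.12, -10.05). ∠MVC = 143.5°, so VC runs at -17.9° + (180° − 143.5°) = 18.60° from the x-axis; with |VC| = 26.1, C = V + 26.1·(cos 18.60°, sin 18.60°) = (55.85, -1.726). The perpendicularity gives CE at right angles to VC; with |CE| = 22.3 on the left of VC, E = C + 22.3·(-0.3190, 0.9478) = (48.74, 19.41). Then cos ∠MEV = EM·EV / (|EM||EV|), giving 37.40°.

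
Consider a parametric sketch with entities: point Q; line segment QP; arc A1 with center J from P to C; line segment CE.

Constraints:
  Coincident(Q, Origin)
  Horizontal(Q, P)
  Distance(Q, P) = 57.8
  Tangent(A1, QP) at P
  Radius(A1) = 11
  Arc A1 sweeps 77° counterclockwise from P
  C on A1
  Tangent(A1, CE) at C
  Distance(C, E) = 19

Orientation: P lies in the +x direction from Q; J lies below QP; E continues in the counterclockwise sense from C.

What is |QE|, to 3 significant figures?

50.6

On A1, P sits at bearing 90° from J; a 77° counterclockwise sweep puts C at bearing 167°, so C = J + 11.0·(cos 167°, sin 167°) = (47.1, -8.53). The tangent condition forces JC to be normal to CE, so CE runs along (−sin 167°, cos 167°); with |CE| = 19.0, E = (42.8, -27.0). Then |QE| = |E − Q| = 50.6.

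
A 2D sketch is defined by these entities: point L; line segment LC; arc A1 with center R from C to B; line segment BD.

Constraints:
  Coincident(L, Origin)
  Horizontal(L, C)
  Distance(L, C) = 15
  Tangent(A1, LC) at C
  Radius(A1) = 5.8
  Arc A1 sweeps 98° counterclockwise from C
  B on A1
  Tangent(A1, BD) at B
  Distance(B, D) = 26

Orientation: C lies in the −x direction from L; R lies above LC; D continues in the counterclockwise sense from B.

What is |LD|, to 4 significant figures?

34.82

L is at the origin; LC is horizontal with |LC| = 15.0 and C on the −x side, so C = (-15.00, 0.000). Tangency of A1 to LC means the radius RC is perpendicular to LC, so R = C + (0, 5.8) = (-15.00, 5.800). On A1, C sits at bearing -90° from R; a 98° counterclockwise sweep puts B at bearing 8°, so B = R + 5.8·(cos 8°, sin 8°) = (-9.256, 6.607). Since A1 is tangent to BD there, RB ⟂ BD, so BD runs along (−sin 8°, cos 8°); with |BD| = 26.0, D = (-12.87, 32.35). Then |LD| = |D − L| = 34.82.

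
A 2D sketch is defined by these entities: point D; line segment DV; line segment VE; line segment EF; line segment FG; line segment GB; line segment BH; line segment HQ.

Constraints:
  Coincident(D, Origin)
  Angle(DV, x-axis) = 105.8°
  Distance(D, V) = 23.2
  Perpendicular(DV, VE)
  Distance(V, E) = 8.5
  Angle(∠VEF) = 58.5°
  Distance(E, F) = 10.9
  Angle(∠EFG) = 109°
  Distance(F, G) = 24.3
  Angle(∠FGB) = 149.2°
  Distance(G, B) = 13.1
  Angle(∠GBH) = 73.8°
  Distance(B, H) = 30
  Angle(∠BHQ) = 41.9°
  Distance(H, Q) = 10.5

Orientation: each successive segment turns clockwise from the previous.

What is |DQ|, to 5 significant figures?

34.262

D is at the origin; DV runs at 105.8° with length 23.2, so V = (-6.3169, 22.323). DV ⟂ VE, so VE runs at 15.800°; with |VE| = 8.5, E = (1.8620, 24.638). ∠VEF = 58.5° gives EF at -105.70° from the x-axis; with |EF| = 10.9, F = (-1.0876, 14.144). ∠EFG = 109.0° gives FG at -176.70° from the x-axis; with |FG| = 24.3, G = (-25.347, 12.746). ∠FGB = 149.2° gives GB at 152.50° from the x-axis; with |GB| = 13.1, B = (-36.967, 18.795). ∠GBH = 73.8° gives BH at 46.300° from the x-axis; with |BH| = 30.0, H = (-16.241, 40.484). ∠BHQ = 41.9° gives HQ at -91.800° from the x-axis; with |HQ| = 10.5, Q = (-16.570, 29.989). Then |DQ| = |Q − D| = 34.262.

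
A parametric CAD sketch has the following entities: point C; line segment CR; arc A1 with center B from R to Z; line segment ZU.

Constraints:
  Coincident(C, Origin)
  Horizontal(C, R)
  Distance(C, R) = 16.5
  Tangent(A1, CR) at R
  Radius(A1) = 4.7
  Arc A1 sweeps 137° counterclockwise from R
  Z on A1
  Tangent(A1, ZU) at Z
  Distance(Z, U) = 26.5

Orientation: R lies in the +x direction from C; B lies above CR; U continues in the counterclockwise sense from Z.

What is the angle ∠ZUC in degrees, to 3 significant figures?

47.7°

C is at the origin; CR is horizontal with |CR| = 16.5 and R on the +x side, so R = (16.5, 0.00). Tangency of A1 to CR means the radius BR is perpendicular to CR, so B = R + (0, 4.7) = (16.5, 4.70). On A1, R sits at bearing -90° from B; a 137° counterclockwise sweep puts Z at bearing 47°, so Z = B + 4.7·(cos 47°, sin 47°) = (19.7, 8.14). Tangency of A1 to ZU means the radius BZ is perpendicular to ZU, so ZU runs along (−sin 47°, cos 47°); with |ZU| = 26.5, U = (0.325, 26.2). Then cos ∠ZUC = UZ·UC / (|UZ||UC|), giving 47.7°.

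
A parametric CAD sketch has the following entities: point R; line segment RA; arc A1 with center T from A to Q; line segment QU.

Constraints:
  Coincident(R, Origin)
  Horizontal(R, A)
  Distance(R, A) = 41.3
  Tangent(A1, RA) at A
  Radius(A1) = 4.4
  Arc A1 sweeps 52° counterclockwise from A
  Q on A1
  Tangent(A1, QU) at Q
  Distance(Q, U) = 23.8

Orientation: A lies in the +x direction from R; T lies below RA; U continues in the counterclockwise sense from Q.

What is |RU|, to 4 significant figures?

30.91

R is at the origin; R and A share the same y with |RA| = 41.3 and A on the +x side, so A = (41.30, 0.000). Tangency of A1 to RA means the radius TA is perpendicular to RA, so T = A + (0, -4.4) = (41.30, -4.400). On A1, A sits at bearing 90° from T; a 52° counterclockwise sweep puts Q at bearing 142°, so Q = T + 4.4·(cos 142°, sin 142°) = (37.83, -1.691). A1 meets QU tangentially, so TQ is at right angles to QU, so QU runs along (−sin 142°, cos 142°); with |QU| = 23.8, U = (23.18, -20.45). Then |RU| = |U − R| = 30.91.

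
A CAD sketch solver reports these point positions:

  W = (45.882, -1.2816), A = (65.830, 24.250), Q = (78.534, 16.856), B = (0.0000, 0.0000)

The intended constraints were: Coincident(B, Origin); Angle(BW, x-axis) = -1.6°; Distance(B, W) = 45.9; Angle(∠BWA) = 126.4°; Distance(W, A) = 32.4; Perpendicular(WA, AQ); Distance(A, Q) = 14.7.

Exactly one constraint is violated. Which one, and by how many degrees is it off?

Perpendicular(WA, AQ) — off by 7.80°.

B = (0.00, 0.00) ✓; BW at -1.600° ✓; |BW| = 45.90 ✓; ∠BWA = 126.4° ✓; |WA| = 32.40 ✓; ∠(WA, AQ) = 82.20° ✗; |AQ| = 14.70 ✓.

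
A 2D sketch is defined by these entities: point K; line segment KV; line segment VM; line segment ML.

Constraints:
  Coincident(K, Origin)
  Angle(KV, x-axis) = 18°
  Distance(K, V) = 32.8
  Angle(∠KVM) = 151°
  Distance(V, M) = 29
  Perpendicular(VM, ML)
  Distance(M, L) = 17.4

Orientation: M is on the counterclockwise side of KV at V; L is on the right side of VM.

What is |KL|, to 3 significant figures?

66.6

K is at the origin; KV runs at 18.0° with length 32.8, so V = 32.8·(cos 18.0°, sin 18.0°) = (31.2, 10.1). ∠KVM = 151.0°, so VM runs at 18.0° + (180° − 151.0°) = 47.0° from the x-axis; with |VM| = 29.0, M = V + 29.0·(cos 47.0°, sin 47.0°) = (51.0, 31.3). The perpendicularity gives ML at right angles to VM; with |ML| = 17.4 on the right of VM, L = M + 17.4·(0.731, -0.682) = (63.7, 19.5). Then |KL| = |L − K| = 66.6.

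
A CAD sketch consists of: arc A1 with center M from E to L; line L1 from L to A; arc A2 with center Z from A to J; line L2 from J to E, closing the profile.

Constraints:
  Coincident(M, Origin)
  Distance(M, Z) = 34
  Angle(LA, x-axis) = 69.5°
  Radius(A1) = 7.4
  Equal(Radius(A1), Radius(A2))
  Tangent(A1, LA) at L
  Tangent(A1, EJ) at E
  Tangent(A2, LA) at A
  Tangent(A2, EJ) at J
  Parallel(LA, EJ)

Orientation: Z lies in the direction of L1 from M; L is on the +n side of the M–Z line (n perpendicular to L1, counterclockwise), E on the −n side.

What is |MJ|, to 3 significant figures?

34.8

The slot axis is L1's direction at 69.5°, so u = (cos 69.5°, sin 69.5°) = (0.350, 0.937) and n = (−sin 69.5°, cos 69.5°) = (-0.937, 0.350). M is at the origin and Z lies 34.0 along u from M, so Z = 34.0·u = (11.9, 31.8). Tangency of A1 to both parallel lines with radius 7.4 puts L and E at M ± 7.4·n: L = (-6.93, 2.59), E = (6.93, -2.59). Equal radii place A and J the same way about Z: A = Z + 7.4·n = (4.98, 34.4), J = Z − 7.4·n = (18.8, 29.3). Then |MJ| = |J − M| = 34.8.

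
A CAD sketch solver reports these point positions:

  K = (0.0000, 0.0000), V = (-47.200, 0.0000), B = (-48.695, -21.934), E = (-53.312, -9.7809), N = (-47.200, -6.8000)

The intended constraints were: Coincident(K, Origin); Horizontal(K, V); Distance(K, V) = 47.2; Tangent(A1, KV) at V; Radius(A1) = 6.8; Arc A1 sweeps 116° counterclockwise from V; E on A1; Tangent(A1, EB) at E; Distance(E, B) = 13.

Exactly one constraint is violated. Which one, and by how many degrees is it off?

Tangent(A1, EB) at E — off by 5.20°.

K = (0.00, 0.00) ✓; K.y = 0.00, V.y = 0.00 ✓; |KV| = 47.20 ✓; ∠(NV, VK) = 90.00° ✓; |NV| = 6.800 ✓; bearing(N→E) − bearing(N→V) = 116.0° ✓; |NE| = 6.800 ✓; ∠(NE, EB) = 95.20° ✗; |EB| = 13.00 ✓.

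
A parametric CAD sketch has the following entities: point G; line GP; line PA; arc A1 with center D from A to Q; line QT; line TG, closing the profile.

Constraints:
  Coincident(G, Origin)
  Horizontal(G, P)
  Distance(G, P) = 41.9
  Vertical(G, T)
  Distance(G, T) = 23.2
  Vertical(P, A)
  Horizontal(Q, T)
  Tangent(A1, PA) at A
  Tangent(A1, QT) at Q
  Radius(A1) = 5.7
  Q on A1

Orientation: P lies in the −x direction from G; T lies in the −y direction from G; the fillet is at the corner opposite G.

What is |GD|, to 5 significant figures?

40.208

GT is vertical with |GT| = 23.2 and T on the −y side, so T = (0.0000, -23.200). The virtual corner opposite G is at (-41.900, -23.200). The tangent condition forces DA to be normal to PA and the tangent condition forces DQ to be normal to QT, with radius 5.7, so the center D sits 5.7 in from both sides at D = (-36.200, -17.500). Then |GD| = |D − G| = 40.208.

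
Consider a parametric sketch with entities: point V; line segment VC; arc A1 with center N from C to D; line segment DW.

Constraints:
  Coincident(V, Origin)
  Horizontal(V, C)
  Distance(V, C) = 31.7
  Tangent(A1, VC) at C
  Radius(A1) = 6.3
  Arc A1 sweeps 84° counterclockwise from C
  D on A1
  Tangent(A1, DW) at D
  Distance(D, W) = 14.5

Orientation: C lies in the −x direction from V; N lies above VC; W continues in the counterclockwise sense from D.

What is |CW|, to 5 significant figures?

21.518

V is at the origin; V and C share the same y with |VC| = 31.7 and C on the −x side, so C = (-31.700, 0.0000). The tangent condition forces NC to be normal to VC, so N = C + (0, 6.3) = (-31.700, 6.3000). On A1, C sits at bearing -90° from N; an 84° counterclockwise sweep puts D at bearing -6°, so D = N + 6.3·(cos -6°, sin -6°) = (-25.435, 5.6415). Tangency of A1 to DW means the radius ND is perpendicular to DW, so DW runs along (−sin -6°, cos -6°); with |DW| = 14.5, W = (-23.919, 20.062). Then |CW| = |W − C| = 21.518.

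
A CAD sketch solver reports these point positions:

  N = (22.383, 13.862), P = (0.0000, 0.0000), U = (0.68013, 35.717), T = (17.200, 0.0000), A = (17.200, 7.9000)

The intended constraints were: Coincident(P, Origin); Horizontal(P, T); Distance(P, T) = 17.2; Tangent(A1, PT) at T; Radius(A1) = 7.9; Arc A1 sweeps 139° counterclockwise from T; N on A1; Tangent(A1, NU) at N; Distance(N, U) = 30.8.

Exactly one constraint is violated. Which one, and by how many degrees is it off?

Tangent(A1, NU) at N — off by 4.20°.

P = (0.00, 0.00) ✓; P.y = 0.00, T.y = 0.00 ✓; |PT| = 17.20 ✓; ∠(AT, TP) = 90.00° ✓; |AT| = 7.900 ✓; bearing(A→N) − bearing(A→T) = 139.0° ✓; |AN| = 7.900 ✓; ∠(AN, NU) = 94.20° ✗; |NU| = 30.80 ✓.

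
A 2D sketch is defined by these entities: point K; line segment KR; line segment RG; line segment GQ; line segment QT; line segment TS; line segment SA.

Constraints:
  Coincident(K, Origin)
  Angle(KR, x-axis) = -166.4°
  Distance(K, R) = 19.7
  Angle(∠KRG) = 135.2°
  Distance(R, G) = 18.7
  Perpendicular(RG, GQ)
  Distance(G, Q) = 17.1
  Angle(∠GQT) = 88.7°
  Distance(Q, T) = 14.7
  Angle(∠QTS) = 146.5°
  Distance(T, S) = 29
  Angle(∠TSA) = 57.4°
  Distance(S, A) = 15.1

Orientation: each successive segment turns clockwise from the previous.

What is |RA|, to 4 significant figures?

8.103

K is at the origin; KR runs at -166.4° with length 19.7, so R = (-19.15, -4.632). ∠KRG = 135.2° gives RG at 148.8° from the x-axis; with |RG| = 18.7, G = (-35.14, 5.055). RG is perpendicular to GQ, so GQ runs at 58.80°; with |GQ| = 17.1, Q = (-26.28, 19.68). ∠GQT = 88.7° gives QT at -32.50° from the x-axis; with |QT| = 14.7, T = (-13.89, 11.78). ∠QTS = 146.5° gives TS at -66.00° from the x-axis; with |TS| = 29.0, S = (-2.091, -14.71). ∠TSA = 57.4° gives SA at 171.4° from the x-axis; with |SA| = 15.1, A = (-17.02, -12.45). Then |RA| = |A − R| = 8.103.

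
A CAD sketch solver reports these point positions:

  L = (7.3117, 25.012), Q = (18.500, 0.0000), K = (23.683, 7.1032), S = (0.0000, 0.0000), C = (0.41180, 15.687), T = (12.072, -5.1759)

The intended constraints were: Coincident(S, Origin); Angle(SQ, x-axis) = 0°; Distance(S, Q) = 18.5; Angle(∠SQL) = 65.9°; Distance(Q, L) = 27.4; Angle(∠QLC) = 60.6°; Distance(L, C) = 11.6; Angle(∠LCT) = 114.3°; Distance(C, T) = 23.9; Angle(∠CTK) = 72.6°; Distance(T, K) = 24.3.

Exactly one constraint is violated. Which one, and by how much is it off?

Distance(T, K) = 24.3 — off by 7.40.

S = (0.00, 0.00) ✓; SQ at 0.000° ✓; |SQ| = 18.50 ✓; ∠SQL = 65.90° ✓; |QL| = 27.40 ✓; ∠QLC = 60.60° ✓; |LC| = 11.60 ✓; ∠LCT = 114.3° ✓; |CT| = 23.90 ✓; ∠CTK = 72.60° ✓; |TK| = 16.90 ✗.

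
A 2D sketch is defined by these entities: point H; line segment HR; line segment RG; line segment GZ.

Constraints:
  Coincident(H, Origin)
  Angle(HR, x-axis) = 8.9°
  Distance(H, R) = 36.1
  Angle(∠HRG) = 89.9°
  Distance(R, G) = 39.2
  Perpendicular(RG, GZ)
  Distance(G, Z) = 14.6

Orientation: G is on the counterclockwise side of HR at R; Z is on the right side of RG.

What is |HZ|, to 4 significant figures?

64.05

∠HRG = 89.9°, so RG runs at 8.9° + (180° − 89.9°) = 99.00° from the x-axis; with |RG| = 39.2, G = R + 39.2·(cos 99.00°, sin 99.00°) = (29.53, 44.30). RG is perpendicular to GZ; with |GZ| = 14.6 on the right of RG, Z = G + 14.6·(0.9877, 0.1564) = (43.95, 46.59). Then |HZ| = |Z − H| = 64.05.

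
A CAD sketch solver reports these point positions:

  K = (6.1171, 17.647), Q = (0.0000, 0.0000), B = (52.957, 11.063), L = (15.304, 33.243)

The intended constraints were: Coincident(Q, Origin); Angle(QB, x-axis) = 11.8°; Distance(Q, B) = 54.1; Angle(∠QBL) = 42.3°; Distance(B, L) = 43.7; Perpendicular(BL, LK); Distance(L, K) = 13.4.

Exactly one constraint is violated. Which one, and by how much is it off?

Distance(L, K) = 13.4 — off by 4.70.

Q = (0.00, 0.00) ✓; QB at 11.80° ✓; |QB| = 54.10 ✓; ∠QBL = 42.30° ✓; |BL| = 43.70 ✓; ∠(BL, LK) = 90.00° ✓; |LK| = 18.10 ✗.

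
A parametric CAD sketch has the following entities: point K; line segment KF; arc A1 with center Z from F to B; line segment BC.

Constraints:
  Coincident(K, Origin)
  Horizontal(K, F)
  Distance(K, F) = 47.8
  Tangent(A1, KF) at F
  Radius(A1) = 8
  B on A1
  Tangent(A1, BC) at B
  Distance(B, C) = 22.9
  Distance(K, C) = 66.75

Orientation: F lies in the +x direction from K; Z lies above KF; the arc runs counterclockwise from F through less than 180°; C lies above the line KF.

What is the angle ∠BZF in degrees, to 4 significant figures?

78.54°

K is at the origin; KF is horizontal with |KF| = 47.8 and F on the +x side, so F = (47.80, 0.000). A1 meets KF tangentially, so ZF is at right angles to KF, so Z = F + (0, 8) = (47.80, 8.000). Since ZB ⟂ BC (tangency), |ZC| = √(8.0² + 22.9²) = 24.26 regardless of where B sits on A1. So C lies on both circle(K, 66.75) and circle(Z, 24.26); the above-KF intersection is C = (60.19, 28.85). B is the foot of the tangent from C: B = (55.64, 6.410).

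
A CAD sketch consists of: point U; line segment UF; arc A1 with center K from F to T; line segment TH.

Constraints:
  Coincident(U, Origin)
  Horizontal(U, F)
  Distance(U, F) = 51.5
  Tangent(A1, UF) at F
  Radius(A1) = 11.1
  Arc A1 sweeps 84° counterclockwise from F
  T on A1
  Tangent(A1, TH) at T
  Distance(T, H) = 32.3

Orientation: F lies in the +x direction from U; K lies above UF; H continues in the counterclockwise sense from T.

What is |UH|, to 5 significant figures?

78.193

U is at the origin; U and F share the same y with |UF| = 51.5 and F on the +x side, so F = (51.500, 0.0000). Tangency of A1 to UF means the radius KF is perpendicular to UF, so K = F + (0, 11.1) = (51.500, 11.100). On A1, F sits at bearing -90° from K; an 84° counterclockwise sweep puts T at bearing -6°, so T = K + 11.1·(cos -6°, sin -6°) = (62.539, 9.9397). The tangent condition forces KT to be normal to TH, so TH runs along (−sin -6°, cos -6°); with |TH| = 32.3, H = (65.915, 42.063). Then |UH| = |H − U| = 78.193.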